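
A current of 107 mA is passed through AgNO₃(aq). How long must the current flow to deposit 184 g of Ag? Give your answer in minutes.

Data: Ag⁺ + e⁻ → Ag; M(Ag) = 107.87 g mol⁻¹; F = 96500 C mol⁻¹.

25600 min

n(Ag) = m/M = 184 / 107.87 = 1.706 mol.
Each Ag atom requires 1 electron, so n(e⁻) = 1 × 1.706 = 1.706 mol.
Q = n(e⁻)·F = 1.706 × 96500 = 164600 C.
t = Q/I = 164600 / 0.1070 A = 1538000 s = 25600 min.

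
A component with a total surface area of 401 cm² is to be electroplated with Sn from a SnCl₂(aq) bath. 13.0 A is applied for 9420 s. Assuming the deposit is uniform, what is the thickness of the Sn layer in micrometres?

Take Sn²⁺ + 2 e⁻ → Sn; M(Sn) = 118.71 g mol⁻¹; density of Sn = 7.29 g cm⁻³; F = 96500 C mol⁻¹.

258 μm

Q = I·t = 13.00 × 9420.0 = 122500 C; n(e⁻) = 1.269 mol.
n(Sn) = n(e⁻)/2 = 0.6345 mol, so m = 0.6345 × 118.71 = 75.32 g.
Volume = m/ρ = 75.32 / 7.29 = 10.33 cm³.
Thickness = V/A = 10.33 / 401 = 0.0258 cm = 258 μm.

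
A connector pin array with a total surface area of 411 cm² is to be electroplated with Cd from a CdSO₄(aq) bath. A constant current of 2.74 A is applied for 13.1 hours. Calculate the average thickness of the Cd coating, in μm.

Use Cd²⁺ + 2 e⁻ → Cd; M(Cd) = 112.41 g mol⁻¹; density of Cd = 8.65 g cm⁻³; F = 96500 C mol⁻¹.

Q = I·t = 2.740 × 47160 = 129200 C; n(e⁻) = 1.339 mol.
n(Cd) = n(e⁻)/2 = 0.6695 mol, so m = 0.6695 × 112.41 = 75.26 g.
Volume = m/ρ = 75.26 / 8.65 = 8.701 cm³.
Thickness = V/A = 8.701 / 411 = 0.0212 cm = 212 μm.

212 μm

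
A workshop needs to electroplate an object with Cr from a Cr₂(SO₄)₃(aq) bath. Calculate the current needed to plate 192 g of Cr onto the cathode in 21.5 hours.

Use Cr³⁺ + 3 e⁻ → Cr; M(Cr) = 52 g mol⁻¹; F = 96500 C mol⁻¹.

13.8 A

n(Cr) = 192 / 52 = 3.692 mol.
n(e⁻) = 3 × 3.692 = 11.08 mol.
Q = n(e⁻)·F = 11.08 × 96500 = 1069000 C.
I = Q/t = 1069000 / 77400 s = 13.8 A.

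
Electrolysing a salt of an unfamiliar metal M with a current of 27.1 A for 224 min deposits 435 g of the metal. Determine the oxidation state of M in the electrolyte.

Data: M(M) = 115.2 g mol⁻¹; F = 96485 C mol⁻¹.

Q = I·t = 27.10 A × 13440 s = 364200 C, so n(e⁻) = 364200/96485 = 3.775 mol.
n(M) deposited = 435 / 115.2 = 3.776 mol.
Electrons per atom = n(e⁻)/n(M) = 3.775 / 3.776 = 1.00 ≈ 1, so the ion is M⁺.

+1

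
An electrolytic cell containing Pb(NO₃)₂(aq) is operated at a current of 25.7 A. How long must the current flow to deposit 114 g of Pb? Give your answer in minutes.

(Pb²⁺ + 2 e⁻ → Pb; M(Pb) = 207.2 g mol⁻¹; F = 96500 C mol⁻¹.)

68.9 min

n(Pb) = m/M = 114 / 207.2 = 0.5502 mol.
Each Pb atom requires 2 electrons, so n(e⁻) = 2 × 0.5502 = 1.100 mol.
Q = n(e⁻)·F = 1.100 × 96500 = 106200 C.
t = Q/I = 106200 / 25.70 A = 4132 s = 68.9 min.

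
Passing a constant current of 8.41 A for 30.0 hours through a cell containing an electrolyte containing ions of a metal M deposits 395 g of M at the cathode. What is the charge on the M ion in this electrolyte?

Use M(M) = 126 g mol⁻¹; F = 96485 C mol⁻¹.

Q = I·t = 8.410 A × 108000 s = 908300 C, so n(e⁻) = 908300/96485 = 9.414 mol.
n(M) deposited = 395 / 126 = 3.135 mol.
Electrons per atom = n(e⁻)/n(M) = 9.414 / 3.135 = 3.00 ≈ 3, so the ion is M³⁺.

+3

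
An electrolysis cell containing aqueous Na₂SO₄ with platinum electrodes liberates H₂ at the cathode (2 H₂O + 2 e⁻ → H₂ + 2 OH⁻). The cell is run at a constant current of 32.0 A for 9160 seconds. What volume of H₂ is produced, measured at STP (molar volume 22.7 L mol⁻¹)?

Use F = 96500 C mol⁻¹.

Q = I·t = 32.00 A × 9160.0 s = 293100 C.
n(e⁻) = Q/F = 293100 / 96500 = 3.038 mol.
2 electrons are transferred per H₂ molecule, so n(H₂) = 3.038 / 2 = 1.519 mol.
V = n × V_m = 1.519 × 22.7 = 34.5 L.

34.5 L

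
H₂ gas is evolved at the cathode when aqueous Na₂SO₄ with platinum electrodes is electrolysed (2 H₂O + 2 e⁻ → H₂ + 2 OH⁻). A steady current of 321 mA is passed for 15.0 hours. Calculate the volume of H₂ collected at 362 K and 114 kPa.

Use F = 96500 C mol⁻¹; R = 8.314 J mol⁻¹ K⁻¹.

2.37 L

Q = I·t = 0.3210 A × 54000 s = 17330 C.
n(e⁻) = Q/F = 17330 / 96500 = 0.1796 mol.
2 electrons are transferred per H₂ molecule, so n(H₂) = 0.1796 / 2 = 0.08981 mol.
V = nRT/P = (0.08981 × 8.314 × 362) / (114 × 10³ Pa) = 0.00237 m³ = 2.37 L.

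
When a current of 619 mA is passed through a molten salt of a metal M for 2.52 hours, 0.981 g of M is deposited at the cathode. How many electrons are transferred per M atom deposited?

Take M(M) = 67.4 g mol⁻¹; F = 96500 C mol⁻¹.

4

Q = I·t = 0.6190 A × 9072.0 s = 5616 C, so n(e⁻) = 5616/96500 = 0.05819 mol.
n(M) deposited = 0.981 / 67.4 = 0.01455 mol.
Electrons per atom = n(e⁻)/n(M) = 0.05819 / 0.01455 = 4.00 ≈ 4, so the ion is M⁴⁺.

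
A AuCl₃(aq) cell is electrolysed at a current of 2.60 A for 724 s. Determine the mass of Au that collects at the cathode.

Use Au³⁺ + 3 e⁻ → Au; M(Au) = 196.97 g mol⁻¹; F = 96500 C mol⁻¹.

Q = I·t = 2.600 A × 724.00 s = 1882 C.
n(e⁻) = Q/F = 1882 / 96500 = 0.01951 mol.
Au³⁺ + 3 e⁻ → Au, so n(Au) = n(e⁻)/3 = 0.006502 mol.
m = n·M = 0.006502 × 196.97 = 1.28 g.

1.28 g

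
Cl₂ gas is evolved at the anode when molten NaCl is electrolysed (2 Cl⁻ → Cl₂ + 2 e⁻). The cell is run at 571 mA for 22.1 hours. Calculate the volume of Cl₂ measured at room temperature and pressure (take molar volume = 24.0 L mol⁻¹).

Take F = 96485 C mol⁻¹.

Q = I·t = 0.5710 A × 79560 s = 45430 C.
n(e⁻) = Q/F = 45430 / 96485 = 0.4708 mol.
2 electrons are transferred per Cl₂ molecule, so n(Cl₂) = 0.4708 / 2 = 0.2354 mol.
V = n × V_m = 0.2354 × 24.0 = 5.65 L.

5.65 L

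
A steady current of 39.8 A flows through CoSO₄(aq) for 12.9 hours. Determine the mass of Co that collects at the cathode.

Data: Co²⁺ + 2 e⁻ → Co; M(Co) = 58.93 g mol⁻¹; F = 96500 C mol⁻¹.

564 g

Q = I·t = 39.80 A × 46440 s = 1848000 C.
n(e⁻) = Q/F = 1848000 / 96500 = 19.15 mol.
Co²⁺ + 2 e⁻ → Co, so n(Co) = n(e⁻)/2 = 9.577 mol.
m = n·M = 9.577 × 58.93 = 564 g.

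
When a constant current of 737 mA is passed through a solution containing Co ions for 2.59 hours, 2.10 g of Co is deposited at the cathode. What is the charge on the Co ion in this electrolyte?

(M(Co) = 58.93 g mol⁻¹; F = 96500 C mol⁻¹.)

Q = I·t = 0.7370 A × 9324.0 s = 6872 C, so n(e⁻) = 6872/96500 = 0.07121 mol.
n(Co) deposited = 2.10 / 58.93 = 0.03564 mol.
Electrons per atom = n(e⁻)/n(Co) = 0.07121 / 0.03564 = 2.00 ≈ 2, so the ion is Co²⁺.

+2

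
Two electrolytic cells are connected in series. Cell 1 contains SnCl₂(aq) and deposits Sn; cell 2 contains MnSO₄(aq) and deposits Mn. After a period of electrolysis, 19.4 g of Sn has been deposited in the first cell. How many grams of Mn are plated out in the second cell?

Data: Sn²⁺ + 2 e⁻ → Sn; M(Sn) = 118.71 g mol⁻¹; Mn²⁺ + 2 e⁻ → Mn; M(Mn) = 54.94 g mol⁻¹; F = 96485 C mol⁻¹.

n(Sn) = 19.4 / 118.71 = 0.1634 mol.
Since Sn²⁺ + 2 e⁻ → Sn, n(e⁻) passed = 2 × 0.1634 = 0.3268 mol.
Cells in series carry the same charge, so the same 0.3268 mol of electrons passes through cell 2.
Mn²⁺ + 2 e⁻ → Mn, so n(Mn) = 0.3268 / 2 = 0.1634 mol.
m(Mn) = 0.1634 × 54.94 = 8.98 g.

8.98 g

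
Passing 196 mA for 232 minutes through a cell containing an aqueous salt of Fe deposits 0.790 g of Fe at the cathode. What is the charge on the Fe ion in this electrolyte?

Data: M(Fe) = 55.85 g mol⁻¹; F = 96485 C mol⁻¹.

+2

Q = I·t = 0.1960 A × 13920 s = 2728 C, so n(e⁻) = 2728/96485 = 0.02828 mol.
n(Fe) deposited = 0.790 / 55.85 = 0.01415 mol.
Electrons per atom = n(e⁻)/n(Fe) = 0.02828 / 0.01415 = 2.00 ≈ 2, so the ion is Fe²⁺.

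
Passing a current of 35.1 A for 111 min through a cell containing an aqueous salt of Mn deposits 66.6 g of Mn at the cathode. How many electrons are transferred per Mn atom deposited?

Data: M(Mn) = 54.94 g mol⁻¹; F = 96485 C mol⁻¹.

2

Q = I·t = 35.10 A × 6660.0 s = 233800 C, so n(e⁻) = 233800/96485 = 2.423 mol.
n(Mn) deposited = 66.6 / 54.94 = 1.212 mol.
Electrons per atom = n(e⁻)/n(Mn) = 2.423 / 1.212 = 2.00 ≈ 2, so the ion is Mn²⁺.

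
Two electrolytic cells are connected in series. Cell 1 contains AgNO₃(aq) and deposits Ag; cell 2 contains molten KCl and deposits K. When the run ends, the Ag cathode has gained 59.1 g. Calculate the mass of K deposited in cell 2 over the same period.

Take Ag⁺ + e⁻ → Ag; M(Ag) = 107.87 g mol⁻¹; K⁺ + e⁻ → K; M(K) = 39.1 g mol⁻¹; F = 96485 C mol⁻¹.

n(Ag) = 59.1 / 107.87 = 0.5479 mol.
Since Ag⁺ + e⁻ → Ag, n(e⁻) passed = 1 × 0.5479 = 0.5479 mol.
Cells in series carry the same charge, so the same 0.5479 mol of electrons passes through cell 2.
K⁺ + e⁻ → K, so n(K) = 0.5479 / 1 = 0.5479 mol.
m(K) = 0.5479 × 39.1 = 21.4 g.

21.4 g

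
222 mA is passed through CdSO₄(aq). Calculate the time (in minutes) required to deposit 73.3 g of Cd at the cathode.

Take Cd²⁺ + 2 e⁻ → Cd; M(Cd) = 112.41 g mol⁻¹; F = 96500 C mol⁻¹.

9450 min

n(Cd) = m/M = 73.3 / 112.41 = 0.6521 mol.
Each Cd atom requires 2 electrons, so n(e⁻) = 2 × 0.6521 = 1.304 mol.
Q = n(e⁻)·F = 1.304 × 96500 = 125900 C.
t = Q/I = 125900 / 0.2220 A = 566900 s = 9450 min.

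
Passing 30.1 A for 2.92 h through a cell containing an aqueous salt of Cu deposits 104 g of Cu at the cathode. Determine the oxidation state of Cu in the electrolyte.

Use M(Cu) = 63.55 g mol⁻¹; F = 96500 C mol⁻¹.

Q = I·t = 30.10 A × 10512 s = 316400 C, so n(e⁻) = 316400/96500 = 3.279 mol.
n(Cu) deposited = 104 / 63.55 = 1.637 mol.
Electrons per atom = n(e⁻)/n(Cu) = 3.279 / 1.637 = 2.00 ≈ 2, so the ion is Cu²⁺.

+2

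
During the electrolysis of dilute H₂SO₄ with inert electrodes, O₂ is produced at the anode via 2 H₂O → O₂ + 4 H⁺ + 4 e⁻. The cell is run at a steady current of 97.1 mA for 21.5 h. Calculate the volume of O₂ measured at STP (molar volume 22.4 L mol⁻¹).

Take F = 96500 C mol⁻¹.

Q = I·t = 0.09710 A × 77400 s = 7516 C.
n(e⁻) = Q/F = 7516 / 96500 = 0.07788 mol.
4 electrons are transferred per O₂ molecule, so n(O₂) = 0.07788 / 4 = 0.01947 mol.
V = n × V_m = 0.01947 × 22.4 = 0.436 L.

0.436 L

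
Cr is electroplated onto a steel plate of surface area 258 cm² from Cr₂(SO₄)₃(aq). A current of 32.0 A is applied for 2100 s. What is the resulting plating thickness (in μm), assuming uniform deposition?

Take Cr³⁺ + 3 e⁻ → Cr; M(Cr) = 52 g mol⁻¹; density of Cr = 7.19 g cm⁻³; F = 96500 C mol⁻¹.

65.1 μm

Q = I·t = 32.00 × 2100.0 = 67200 C; n(e⁻) = 0.6964 mol.
n(Cr) = n(e⁻)/3 = 0.2321 mol, so m = 0.2321 × 52 = 12.07 g.
Volume = m/ρ = 12.07 / 7.19 = 1.679 cm³.
Thickness = V/A = 1.679 / 258 = 0.00651 cm = 65.1 μm.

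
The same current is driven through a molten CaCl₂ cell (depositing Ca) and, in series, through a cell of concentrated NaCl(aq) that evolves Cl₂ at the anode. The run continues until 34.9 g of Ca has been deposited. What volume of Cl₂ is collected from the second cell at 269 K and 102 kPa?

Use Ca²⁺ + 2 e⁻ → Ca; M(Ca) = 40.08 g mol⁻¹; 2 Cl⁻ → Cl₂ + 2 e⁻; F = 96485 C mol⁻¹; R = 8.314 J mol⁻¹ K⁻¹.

n(Ca) = 34.9 / 40.08 = 0.8708 mol, so n(e⁻) = 2 × 0.8708 = 1.742 mol.
The cells are in series, so the same 1.742 mol of electrons passes through the second cell.
2 Cl⁻ → Cl₂ + 2 e⁻ — 2 mol e⁻ per mol Cl₂, so n(Cl₂) = 1.742/2 = 0.8708 mol.
V = nRT/P = (0.8708 × 8.314 × 269) / (102 × 10³) = 0.0191 m³ = 19.1 L.

19.1 L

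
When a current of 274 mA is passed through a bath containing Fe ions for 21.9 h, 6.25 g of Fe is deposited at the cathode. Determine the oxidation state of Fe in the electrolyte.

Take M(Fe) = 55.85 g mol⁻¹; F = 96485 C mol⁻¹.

+2

Q = I·t = 0.2740 A × 78840 s = 21600 C, so n(e⁻) = 21600/96485 = 0.2239 mol.
n(Fe) deposited = 6.25 / 55.85 = 0.1119 mol.
Electrons per atom = n(e⁻)/n(Fe) = 0.2239 / 0.1119 = 2.00 ≈ 2, so the ion is Fe²⁺.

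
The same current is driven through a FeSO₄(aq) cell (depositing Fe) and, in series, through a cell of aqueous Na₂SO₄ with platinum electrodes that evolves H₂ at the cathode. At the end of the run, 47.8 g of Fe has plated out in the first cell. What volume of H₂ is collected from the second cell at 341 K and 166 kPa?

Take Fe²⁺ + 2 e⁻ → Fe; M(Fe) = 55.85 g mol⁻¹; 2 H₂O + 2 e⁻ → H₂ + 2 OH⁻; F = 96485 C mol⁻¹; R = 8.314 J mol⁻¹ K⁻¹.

n(Fe) = 47.8 / 55.85 = 0.8559 mol, so n(e⁻) = 2 × 0.8559 = 1.712 mol.
The cells are in series, so the same 1.712 mol of electrons passes through the second cell.
2 H₂O + 2 e⁻ → H₂ + 2 OH⁻ — 2 mol e⁻ per mol H₂, so n(H₂) = 1.712/2 = 0.8559 mol.
V = nRT/P = (0.8559 × 8.314 × 341) / (166 × 10³) = 0.0146 m³ = 14.6 L.

14.6 L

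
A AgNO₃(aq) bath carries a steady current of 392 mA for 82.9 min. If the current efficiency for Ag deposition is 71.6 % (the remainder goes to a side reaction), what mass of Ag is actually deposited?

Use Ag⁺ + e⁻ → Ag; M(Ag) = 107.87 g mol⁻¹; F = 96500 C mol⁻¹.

1.56 g

Q = I·t = 0.3920 × 4974.0 = 1950 C.
n(e⁻) = 1950/96500 = 0.02021 mol; theoretically n(Ag) = 0.02021/1 = 0.02021 mol, m_theo = 2.180 g.
At 71.6 % efficiency, m_actual = 0.716 × 2.180 = 1.56 g.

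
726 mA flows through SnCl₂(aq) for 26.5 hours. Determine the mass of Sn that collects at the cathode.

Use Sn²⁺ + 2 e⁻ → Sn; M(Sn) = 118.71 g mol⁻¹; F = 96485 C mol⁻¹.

Q = I·t = 0.7260 A × 95400 s = 69260 C.
n(e⁻) = Q/F = 69260 / 96485 = 0.7178 mol.
Sn²⁺ + 2 e⁻ → Sn, so n(Sn) = n(e⁻)/2 = 0.3589 mol.
m = n·M = 0.3589 × 118.71 = 42.6 g.

42.6 g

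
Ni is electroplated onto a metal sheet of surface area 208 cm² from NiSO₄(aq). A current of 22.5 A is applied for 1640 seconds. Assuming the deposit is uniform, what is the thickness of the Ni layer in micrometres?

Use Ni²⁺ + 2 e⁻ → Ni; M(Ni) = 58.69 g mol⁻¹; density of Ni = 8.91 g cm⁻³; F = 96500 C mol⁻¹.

Q = I·t = 22.50 × 1640.0 = 36900 C; n(e⁻) = 0.3824 mol.
n(Ni) = n(e⁻)/2 = 0.1912 mol, so m = 0.1912 × 58.69 = 11.22 g.
Volume = m/ρ = 11.22 / 8.91 = 1.259 cm³.
Thickness = V/A = 1.259 / 208 = 0.00605 cm = 60.5 μm.

60.5 μm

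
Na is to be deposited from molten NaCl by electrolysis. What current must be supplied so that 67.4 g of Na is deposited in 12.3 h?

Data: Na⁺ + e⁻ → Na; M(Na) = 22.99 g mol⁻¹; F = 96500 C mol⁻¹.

6.39 A

n(Na) = 67.4 / 22.99 = 2.932 mol.
n(e⁻) = 1 × 2.932 = 2.932 mol.
Q = n(e⁻)·F = 2.932 × 96500 = 282900 C.
I = Q/t = 282900 / 44280 s = 6.39 A.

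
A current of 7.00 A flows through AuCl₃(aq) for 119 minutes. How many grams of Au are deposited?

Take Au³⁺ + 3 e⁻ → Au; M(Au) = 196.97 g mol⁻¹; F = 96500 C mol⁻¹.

Q = I·t = 7.000 A × 7140.0 s = 49980 C.
n(e⁻) = Q/F = 49980 / 96500 = 0.5179 mol.
Au³⁺ + 3 e⁻ → Au, so n(Au) = n(e⁻)/3 = 0.1726 mol.
m = n·M = 0.1726 × 196.97 = 34.0 g.

34.0 g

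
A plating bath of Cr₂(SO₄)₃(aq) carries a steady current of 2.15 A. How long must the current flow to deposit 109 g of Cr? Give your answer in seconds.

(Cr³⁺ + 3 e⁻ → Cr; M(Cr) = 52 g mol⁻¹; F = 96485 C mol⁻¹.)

n(Cr) = m/M = 109 / 52 = 2.096 mol.
Each Cr atom requires 3 electrons, so n(e⁻) = 3 × 2.096 = 6.288 mol.
Q = n(e⁻)·F = 6.288 × 96485 = 606700 C.
t = Q/I = 606700 / 2.150 A = 282200 s.

2.82 × 10⁵ s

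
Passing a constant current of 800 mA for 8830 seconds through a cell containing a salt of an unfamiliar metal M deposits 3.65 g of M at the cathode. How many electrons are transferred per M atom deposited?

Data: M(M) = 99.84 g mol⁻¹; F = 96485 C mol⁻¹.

Q = I·t = 0.8000 A × 8830.0 s = 7064 C, so n(e⁻) = 7064/96485 = 0.07321 mol.
n(M) deposited = 3.65 / 99.84 = 0.03656 mol.
Electrons per atom = n(e⁻)/n(M) = 0.07321 / 0.03656 = 2.00 ≈ 2, so the ion is M²⁺.

2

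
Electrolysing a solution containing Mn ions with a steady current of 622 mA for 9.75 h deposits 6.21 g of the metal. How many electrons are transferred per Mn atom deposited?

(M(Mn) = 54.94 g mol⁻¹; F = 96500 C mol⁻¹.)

Q = I·t = 0.6220 A × 35100 s = 21830 C, so n(e⁻) = 21830/96500 = 0.2262 mol.
n(Mn) deposited = 6.21 / 54.94 = 0.1130 mol.
Electrons per atom = n(e⁻)/n(Mn) = 0.2262 / 0.1130 = 2.00 ≈ 2, so the ion is Mn²⁺.

2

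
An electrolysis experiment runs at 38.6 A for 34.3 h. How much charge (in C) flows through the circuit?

4.77 × 10⁶ C

Q = I·t = 38.60 A × 123480 s = 4.77 × 10⁶ C.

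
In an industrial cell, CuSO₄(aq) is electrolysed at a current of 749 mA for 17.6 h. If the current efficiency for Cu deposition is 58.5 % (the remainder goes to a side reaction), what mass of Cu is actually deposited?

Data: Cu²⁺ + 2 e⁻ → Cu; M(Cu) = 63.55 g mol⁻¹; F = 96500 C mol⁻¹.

Q = I·t = 0.7490 × 63360 = 47460 C.
n(e⁻) = 47460/96500 = 0.4918 mol; theoretically n(Cu) = 0.4918/2 = 0.2459 mol, m_theo = 15.63 g.
At 58.5 % efficiency, m_actual = 0.585 × 15.63 = 9.14 g.

9.14 g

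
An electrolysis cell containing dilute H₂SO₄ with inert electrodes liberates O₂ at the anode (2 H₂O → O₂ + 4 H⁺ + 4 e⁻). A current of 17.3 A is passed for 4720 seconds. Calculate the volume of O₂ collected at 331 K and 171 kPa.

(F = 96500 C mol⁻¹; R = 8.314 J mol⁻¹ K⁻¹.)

Q = I·t = 17.30 A × 4720.0 s = 81660 C.
n(e⁻) = Q/F = 81660 / 96500 = 0.8462 mol.
4 electrons are transferred per O₂ molecule, so n(O₂) = 0.8462 / 4 = 0.2115 mol.
V = nRT/P = (0.2115 × 8.314 × 331) / (171 × 10³ Pa) = 0.00340 m³ = 3.40 L.

3.40 L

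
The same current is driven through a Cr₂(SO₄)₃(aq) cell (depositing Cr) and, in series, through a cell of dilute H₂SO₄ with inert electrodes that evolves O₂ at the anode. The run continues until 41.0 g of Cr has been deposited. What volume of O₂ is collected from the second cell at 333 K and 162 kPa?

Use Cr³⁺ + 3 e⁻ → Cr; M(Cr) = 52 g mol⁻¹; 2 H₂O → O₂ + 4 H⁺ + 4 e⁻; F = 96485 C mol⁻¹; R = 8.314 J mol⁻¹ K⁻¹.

n(Cr) = 41.0 / 52 = 0.7885 mol, so n(e⁻) = 3 × 0.7885 = 2.365 mol.
The cells are in series, so the same 2.365 mol of electrons passes through the second cell.
2 H₂O → O₂ + 4 H⁺ + 4 e⁻ — 4 mol e⁻ per mol O₂, so n(O₂) = 2.365/4 = 0.5913 mol.
V = nRT/P = (0.5913 × 8.314 × 333) / (162 × 10³) = 0.0101 m³ = 10.1 L.

10.1 L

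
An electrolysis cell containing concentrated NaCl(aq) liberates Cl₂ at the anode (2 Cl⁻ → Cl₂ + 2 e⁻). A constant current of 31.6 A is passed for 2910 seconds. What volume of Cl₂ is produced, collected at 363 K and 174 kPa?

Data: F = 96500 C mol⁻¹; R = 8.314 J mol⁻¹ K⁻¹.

8.26 L

Q = I·t = 31.60 A × 2910.0 s = 91960 C.
n(e⁻) = Q/F = 91960 / 96500 = 0.9529 mol.
2 electrons are transferred per Cl₂ molecule, so n(Cl₂) = 0.9529 / 2 = 0.4765 mol.
V = nRT/P = (0.4765 × 8.314 × 363) / (174 × 10³ Pa) = 0.00826 m³ = 8.26 L.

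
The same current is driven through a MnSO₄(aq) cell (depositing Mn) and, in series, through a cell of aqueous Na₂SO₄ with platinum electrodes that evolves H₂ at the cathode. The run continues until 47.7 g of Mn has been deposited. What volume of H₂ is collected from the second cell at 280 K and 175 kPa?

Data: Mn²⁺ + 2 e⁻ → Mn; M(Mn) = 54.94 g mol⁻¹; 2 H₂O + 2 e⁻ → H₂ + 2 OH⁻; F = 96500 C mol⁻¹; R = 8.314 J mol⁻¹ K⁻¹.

n(Mn) = 47.7 / 54.94 = 0.8682 mol, so n(e⁻) = 2 × 0.8682 = 1.736 mol.
The cells are in series, so the same 1.736 mol of electrons passes through the second cell.
2 H₂O + 2 e⁻ → H₂ + 2 OH⁻ — 2 mol e⁻ per mol H₂, so n(H₂) = 1.736/2 = 0.8682 mol.
V = nRT/P = (0.8682 × 8.314 × 280) / (175 × 10³) = 0.0115 m³ = 11.5 L.

11.5 L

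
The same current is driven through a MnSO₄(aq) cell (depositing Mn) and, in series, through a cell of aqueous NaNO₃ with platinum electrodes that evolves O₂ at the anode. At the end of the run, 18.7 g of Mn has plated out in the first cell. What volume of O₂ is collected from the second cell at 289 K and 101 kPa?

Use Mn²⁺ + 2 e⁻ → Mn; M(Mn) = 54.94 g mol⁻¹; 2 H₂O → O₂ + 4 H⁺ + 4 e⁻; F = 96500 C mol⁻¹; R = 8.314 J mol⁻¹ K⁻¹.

n(Mn) = 18.7 / 54.94 = 0.3404 mol, so n(e⁻) = 2 × 0.3404 = 0.6807 mol.
The cells are in series, so the same 0.6807 mol of electrons passes through the second cell.
2 H₂O → O₂ + 4 H⁺ + 4 e⁻ — 4 mol e⁻ per mol O₂, so n(O₂) = 0.6807/4 = 0.1702 mol.
V = nRT/P = (0.1702 × 8.314 × 289) / (101 × 10³) = 0.00405 m³ = 4.05 L.

4.05 L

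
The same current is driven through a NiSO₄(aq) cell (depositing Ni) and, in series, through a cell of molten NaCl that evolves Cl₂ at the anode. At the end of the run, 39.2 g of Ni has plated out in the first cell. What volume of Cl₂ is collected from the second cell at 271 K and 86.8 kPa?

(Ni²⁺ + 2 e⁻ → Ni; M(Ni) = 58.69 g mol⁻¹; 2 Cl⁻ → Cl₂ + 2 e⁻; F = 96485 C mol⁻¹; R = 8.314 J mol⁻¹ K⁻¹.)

n(Ni) = 39.2 / 58.69 = 0.6679 mol, so n(e⁻) = 2 × 0.6679 = 1.336 mol.
The cells are in series, so the same 1.336 mol of electrons passes through the second cell.
2 Cl⁻ → Cl₂ + 2 e⁻ — 2 mol e⁻ per mol Cl₂, so n(Cl₂) = 1.336/2 = 0.6679 mol.
V = nRT/P = (0.6679 × 8.314 × 271) / (86.8 × 10³) = 0.0173 m³ = 17.3 L.

17.3 L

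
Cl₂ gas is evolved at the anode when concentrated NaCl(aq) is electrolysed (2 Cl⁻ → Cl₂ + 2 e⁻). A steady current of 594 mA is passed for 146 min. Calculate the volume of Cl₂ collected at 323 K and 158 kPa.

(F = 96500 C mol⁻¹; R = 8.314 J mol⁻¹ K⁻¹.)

0.458 L

Q = I·t = 0.5940 A × 8760.0 s = 5203 C.
n(e⁻) = Q/F = 5203 / 96500 = 0.05392 mol.
2 electrons are transferred per Cl₂ molecule, so n(Cl₂) = 0.05392 / 2 = 0.02696 mol.
V = nRT/P = (0.02696 × 8.314 × 323) / (158 × 10³ Pa) = 4.58 × 10⁻⁴ m³ = 0.458 L.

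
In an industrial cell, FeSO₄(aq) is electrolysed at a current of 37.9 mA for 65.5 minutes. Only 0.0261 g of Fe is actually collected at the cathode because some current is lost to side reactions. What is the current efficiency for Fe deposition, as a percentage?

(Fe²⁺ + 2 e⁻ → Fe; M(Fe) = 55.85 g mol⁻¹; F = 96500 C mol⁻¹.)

Q = I·t = 0.03790 × 3930.0 = 148.9 C; n(e⁻) = 148.9/96500 = 0.001543 mol.
Theoretical n(Fe) = n(e⁻)/2 = 0.0007717 mol, i.e. m_theo = 0.0007717 × 55.85 = 0.04310 g.
Efficiency = m_actual / m_theo = 0.0261 / 0.04310 = 60.6 %.

60.6 %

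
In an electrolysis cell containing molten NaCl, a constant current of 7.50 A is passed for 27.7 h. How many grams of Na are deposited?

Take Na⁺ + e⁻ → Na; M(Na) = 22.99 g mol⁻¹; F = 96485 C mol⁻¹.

Q = I·t = 7.500 A × 99720 s = 747900 C.
n(e⁻) = Q/F = 747900 / 96485 = 7.751 mol.
Na⁺ + e⁻ → Na, so n(Na) = n(e⁻)/1 = 7.751 mol.
m = n·M = 7.751 × 22.99 = 178 g.

178 g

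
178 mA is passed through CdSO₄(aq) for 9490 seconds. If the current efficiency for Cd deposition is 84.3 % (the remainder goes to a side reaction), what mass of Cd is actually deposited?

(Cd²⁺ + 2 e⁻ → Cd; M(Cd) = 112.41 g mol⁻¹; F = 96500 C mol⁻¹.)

Q = I·t = 0.1780 × 9490.0 = 1689 C.
n(e⁻) = 1689/96500 = 0.01750 mol; theoretically n(Cd) = 0.01750/2 = 0.008752 mol, m_theo = 0.9839 g.
At 84.3 % efficiency, m_actual = 0.843 × 0.9839 = 0.829 g.

0.829 g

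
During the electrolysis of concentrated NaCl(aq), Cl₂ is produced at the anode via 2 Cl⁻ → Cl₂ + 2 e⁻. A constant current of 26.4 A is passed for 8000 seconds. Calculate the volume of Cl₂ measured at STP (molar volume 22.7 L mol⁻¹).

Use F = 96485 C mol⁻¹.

Q = I·t = 26.40 A × 8000.0 s = 211200 C.
n(e⁻) = Q/F = 211200 / 96485 = 2.189 mol.
2 electrons are transferred per Cl₂ molecule, so n(Cl₂) = 2.189 / 2 = 1.094 mol.
V = n × V_m = 1.094 × 22.7 = 24.8 L.

24.8 L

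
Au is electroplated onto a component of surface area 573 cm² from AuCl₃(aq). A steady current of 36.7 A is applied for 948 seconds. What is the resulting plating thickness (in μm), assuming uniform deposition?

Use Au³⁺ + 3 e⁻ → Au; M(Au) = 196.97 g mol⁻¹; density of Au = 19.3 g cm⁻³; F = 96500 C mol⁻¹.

21.4 μm

Q = I·t = 36.70 × 948.00 = 34790 C; n(e⁻) = 0.3605 mol.
n(Au) = n(e⁻)/3 = 0.1202 mol, so m = 0.1202 × 196.97 = 23.67 g.
Volume = m/ρ = 23.67 / 19.3 = 1.227 cm³.
Thickness = V/A = 1.227 / 573 = 0.00214 cm = 21.4 μm.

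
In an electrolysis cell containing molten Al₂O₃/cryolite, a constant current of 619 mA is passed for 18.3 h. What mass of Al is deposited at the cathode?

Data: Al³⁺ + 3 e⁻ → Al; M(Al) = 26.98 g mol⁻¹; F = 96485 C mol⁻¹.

Q = I·t = 0.6190 A × 65880 s = 40780 C.
n(e⁻) = Q/F = 40780 / 96485 = 0.4227 mol.
Al³⁺ + 3 e⁻ → Al, so n(Al) = n(e⁻)/3 = 0.1409 mol.
m = n·M = 0.1409 × 26.98 = 3.80 g.

3.80 g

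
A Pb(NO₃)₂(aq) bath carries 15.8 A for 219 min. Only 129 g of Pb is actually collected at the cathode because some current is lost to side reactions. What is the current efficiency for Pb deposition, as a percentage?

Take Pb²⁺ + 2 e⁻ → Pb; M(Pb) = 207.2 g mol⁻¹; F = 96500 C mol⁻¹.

57.9 %

Q = I·t = 15.80 × 13140 = 207600 C; n(e⁻) = 207600/96500 = 2.151 mol.
Theoretical n(Pb) = n(e⁻)/2 = 1.076 mol, i.e. m_theo = 1.076 × 207.2 = 222.9 g.
Efficiency = m_actual / m_theo = 129 / 222.9 = 57.9 %.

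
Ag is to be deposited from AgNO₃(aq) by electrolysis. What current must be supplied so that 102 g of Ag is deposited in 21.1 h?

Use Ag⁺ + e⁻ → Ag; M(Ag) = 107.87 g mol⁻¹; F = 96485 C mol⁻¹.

1.20 A

n(Ag) = 102 / 107.87 = 0.9456 mol.
n(e⁻) = 1 × 0.9456 = 0.9456 mol.
Q = n(e⁻)·F = 0.9456 × 96485 = 91230 C.
I = Q/t = 91230 / 75960 s = 1.20 A.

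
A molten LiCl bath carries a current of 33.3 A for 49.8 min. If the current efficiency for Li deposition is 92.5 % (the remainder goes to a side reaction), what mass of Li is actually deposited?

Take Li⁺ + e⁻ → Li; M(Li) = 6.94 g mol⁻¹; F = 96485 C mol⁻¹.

Q = I·t = 33.30 × 2988.0 = 99500 C.
n(e⁻) = 99500/96485 = 1.031 mol; theoretically n(Li) = 1.031/1 = 1.031 mol, m_theo = 7.157 g.
At 92.5 % efficiency, m_actual = 0.925 × 7.157 = 6.62 g.

6.62 g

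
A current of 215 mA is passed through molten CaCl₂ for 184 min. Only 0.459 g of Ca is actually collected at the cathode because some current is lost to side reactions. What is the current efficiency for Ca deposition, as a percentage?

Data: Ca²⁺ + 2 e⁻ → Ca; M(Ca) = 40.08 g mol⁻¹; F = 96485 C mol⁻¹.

Q = I·t = 0.2150 × 11040 = 2374 C; n(e⁻) = 2374/96485 = 0.02460 mol.
Theoretical n(Ca) = n(e⁻)/2 = 0.01230 mol, i.e. m_theo = 0.01230 × 40.08 = 0.4930 g.
Efficiency = m_actual / m_theo = 0.459 / 0.4930 = 93.1 %.

93.1 %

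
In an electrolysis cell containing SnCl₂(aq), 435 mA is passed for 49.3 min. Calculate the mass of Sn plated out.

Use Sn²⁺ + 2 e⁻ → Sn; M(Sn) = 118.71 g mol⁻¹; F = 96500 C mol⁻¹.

Q = I·t = 0.4350 A × 2958.0 s = 1287 C.
n(e⁻) = Q/F = 1287 / 96500 = 0.01333 mol.
Sn²⁺ + 2 e⁻ → Sn, so n(Sn) = n(e⁻)/2 = 0.006667 mol.
m = n·M = 0.006667 × 118.71 = 0.791 g.

0.791 g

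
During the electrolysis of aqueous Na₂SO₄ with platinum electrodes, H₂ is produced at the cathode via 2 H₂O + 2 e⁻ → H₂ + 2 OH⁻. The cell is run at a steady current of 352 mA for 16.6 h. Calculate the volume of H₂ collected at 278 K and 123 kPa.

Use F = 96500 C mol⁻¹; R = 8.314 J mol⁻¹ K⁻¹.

2.05 L

Q = I·t = 0.3520 A × 59760 s = 21040 C.
n(e⁻) = Q/F = 21040 / 96500 = 0.2180 mol.
2 electrons are transferred per H₂ molecule, so n(H₂) = 0.2180 / 2 = 0.1090 mol.
V = nRT/P = (0.1090 × 8.314 × 278) / (123 × 10³ Pa) = 0.00205 m³ = 2.05 L.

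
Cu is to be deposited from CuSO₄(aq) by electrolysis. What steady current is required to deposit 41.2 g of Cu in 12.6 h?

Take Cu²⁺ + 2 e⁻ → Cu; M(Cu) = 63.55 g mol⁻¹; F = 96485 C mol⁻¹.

2.76 A

n(Cu) = 41.2 / 63.55 = 0.6483 mol.
n(e⁻) = 2 × 0.6483 = 1.297 mol.
Q = n(e⁻)·F = 1.297 × 96485 = 125100 C.
I = Q/t = 125100 / 45360 s = 2.76 A.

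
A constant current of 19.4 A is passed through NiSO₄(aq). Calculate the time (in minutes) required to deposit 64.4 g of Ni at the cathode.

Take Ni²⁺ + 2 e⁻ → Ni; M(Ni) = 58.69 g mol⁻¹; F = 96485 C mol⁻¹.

182 min

n(Ni) = m/M = 64.4 / 58.69 = 1.097 mol.
Each Ni atom requires 2 electrons, so n(e⁻) = 2 × 1.097 = 2.195 mol.
Q = n(e⁻)·F = 2.195 × 96485 = 211700 C.
t = Q/I = 211700 / 19.40 A = 10910 s = 182 min.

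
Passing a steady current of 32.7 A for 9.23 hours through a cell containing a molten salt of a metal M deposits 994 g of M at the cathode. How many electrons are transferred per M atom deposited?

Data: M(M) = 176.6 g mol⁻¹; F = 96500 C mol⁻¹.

2

Q = I·t = 32.70 A × 33228 s = 1087000 C, so n(e⁻) = 1087000/96500 = 11.26 mol.
n(M) deposited = 994 / 176.6 = 5.629 mol.
Electrons per atom = n(e⁻)/n(M) = 11.26 / 5.629 = 2.00 ≈ 2, so the ion is M²⁺.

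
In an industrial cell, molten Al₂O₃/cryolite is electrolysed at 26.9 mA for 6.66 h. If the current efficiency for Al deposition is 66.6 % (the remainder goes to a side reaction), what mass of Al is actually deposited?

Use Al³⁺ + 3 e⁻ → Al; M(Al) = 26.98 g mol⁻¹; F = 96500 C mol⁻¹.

Q = I·t = 0.02690 × 23976 = 645.0 C.
n(e⁻) = 645.0/96500 = 0.006683 mol; theoretically n(Al) = 0.006683/3 = 0.002228 mol, m_theo = 0.06011 g.
At 66.6 % efficiency, m_actual = 0.666 × 0.06011 = 0.0400 g.

0.0400 g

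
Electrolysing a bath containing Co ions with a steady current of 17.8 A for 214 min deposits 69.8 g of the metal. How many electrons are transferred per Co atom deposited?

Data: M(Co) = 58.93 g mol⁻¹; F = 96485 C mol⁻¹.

2

Q = I·t = 17.80 A × 12840 s = 228600 C, so n(e⁻) = 228600/96485 = 2.369 mol.
n(Co) deposited = 69.8 / 58.93 = 1.184 mol.
Electrons per atom = n(e⁻)/n(Co) = 2.369 / 1.184 = 2.00 ≈ 2, so the ion is Co²⁺.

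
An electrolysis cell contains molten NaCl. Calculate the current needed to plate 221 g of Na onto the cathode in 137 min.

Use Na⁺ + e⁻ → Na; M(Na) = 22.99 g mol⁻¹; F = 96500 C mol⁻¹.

n(Na) = 221 / 22.99 = 9.613 mol.
n(e⁻) = 1 × 9.613 = 9.613 mol.
Q = n(e⁻)·F = 9.613 × 96500 = 927600 C.
I = Q/t = 927600 / 8220.0 s = 113 A.

113 A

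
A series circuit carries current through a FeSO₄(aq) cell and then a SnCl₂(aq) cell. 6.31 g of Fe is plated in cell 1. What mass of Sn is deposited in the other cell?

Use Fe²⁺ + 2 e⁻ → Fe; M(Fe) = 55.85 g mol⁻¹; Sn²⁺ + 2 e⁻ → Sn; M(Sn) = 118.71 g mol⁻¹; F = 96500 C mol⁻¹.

n(Fe) = 6.31 / 55.85 = 0.1130 mol.
Since Fe²⁺ + 2 e⁻ → Fe, n(e⁻) passed = 2 × 0.1130 = 0.2260 mol.
Cells in series carry the same charge, so the same 0.2260 mol of electrons passes through cell 2.
Sn²⁺ + 2 e⁻ → Sn, so n(Sn) = 0.2260 / 2 = 0.1130 mol.
m(Sn) = 0.1130 × 118.71 = 13.4 g.

13.4 g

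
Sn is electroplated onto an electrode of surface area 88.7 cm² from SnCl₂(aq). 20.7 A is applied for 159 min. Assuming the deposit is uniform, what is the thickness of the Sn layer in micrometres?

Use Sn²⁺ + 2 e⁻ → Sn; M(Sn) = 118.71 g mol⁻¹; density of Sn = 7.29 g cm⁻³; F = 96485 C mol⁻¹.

Q = I·t = 20.70 × 9540.0 = 197500 C; n(e⁻) = 2.047 mol.
n(Sn) = n(e⁻)/2 = 1.023 mol, so m = 1.023 × 118.71 = 121.5 g.
Volume = m/ρ = 121.5 / 7.29 = 16.66 cm³.
Thickness = V/A = 16.66 / 88.7 = 0.188 cm = 1880 μm.

1880 μm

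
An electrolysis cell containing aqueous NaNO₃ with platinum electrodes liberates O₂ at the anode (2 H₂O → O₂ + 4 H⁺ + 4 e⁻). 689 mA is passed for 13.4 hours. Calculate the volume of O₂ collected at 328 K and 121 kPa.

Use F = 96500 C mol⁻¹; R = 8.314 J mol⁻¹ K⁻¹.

Q = I·t = 0.6890 A × 48240 s = 33240 C.
n(e⁻) = Q/F = 33240 / 96500 = 0.3444 mol.
4 electrons are transferred per O₂ molecule, so n(O₂) = 0.3444 / 4 = 0.08611 mol.
V = nRT/P = (0.08611 × 8.314 × 328) / (121 × 10³ Pa) = 0.00194 m³ = 1.94 L.

1.94 L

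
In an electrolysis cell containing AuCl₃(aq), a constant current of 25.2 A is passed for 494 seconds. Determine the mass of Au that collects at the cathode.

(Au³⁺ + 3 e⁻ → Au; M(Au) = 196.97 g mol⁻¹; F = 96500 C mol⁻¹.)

Q = I·t = 25.20 A × 494.00 s = 12450 C.
n(e⁻) = Q/F = 12450 / 96500 = 0.1290 mol.
Au³⁺ + 3 e⁻ → Au, so n(Au) = n(e⁻)/3 = 0.04300 mol.
m = n·M = 0.04300 × 196.97 = 8.47 g.

8.47 g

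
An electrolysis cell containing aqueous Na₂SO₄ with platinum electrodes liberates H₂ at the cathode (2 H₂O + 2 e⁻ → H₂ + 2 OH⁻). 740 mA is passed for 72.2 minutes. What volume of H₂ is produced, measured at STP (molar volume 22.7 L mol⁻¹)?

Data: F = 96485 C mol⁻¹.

0.377 L

Q = I·t = 0.7400 A × 4332.0 s = 3206 C.
n(e⁻) = Q/F = 3206 / 96485 = 0.03322 mol.
2 electrons are transferred per H₂ molecule, so n(H₂) = 0.03322 / 2 = 0.01661 mol.
V = n × V_m = 0.01661 × 22.7 = 0.377 L.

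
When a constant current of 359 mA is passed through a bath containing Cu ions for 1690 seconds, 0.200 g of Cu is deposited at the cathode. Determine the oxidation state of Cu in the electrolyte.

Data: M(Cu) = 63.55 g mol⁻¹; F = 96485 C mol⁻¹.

+2

Q = I·t = 0.3590 A × 1690.0 s = 606.7 C, so n(e⁻) = 606.7/96485 = 0.006288 mol.
n(Cu) deposited = 0.200 / 63.55 = 0.003147 mol.
Electrons per atom = n(e⁻)/n(Cu) = 0.006288 / 0.003147 = 2.00 ≈ 2, so the ion is Cu²⁺.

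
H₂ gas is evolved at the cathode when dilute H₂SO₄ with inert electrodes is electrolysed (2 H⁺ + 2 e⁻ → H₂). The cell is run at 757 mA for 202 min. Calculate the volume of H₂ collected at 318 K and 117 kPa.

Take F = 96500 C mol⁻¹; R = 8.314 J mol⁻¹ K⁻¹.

1.07 L

Q = I·t = 0.7570 A × 12120 s = 9175 C.
n(e⁻) = Q/F = 9175 / 96500 = 0.09508 mol.
2 electrons are transferred per H₂ molecule, so n(H₂) = 0.09508 / 2 = 0.04754 mol.
V = nRT/P = (0.04754 × 8.314 × 318) / (117 × 10³ Pa) = 0.00107 m³ = 1.07 L.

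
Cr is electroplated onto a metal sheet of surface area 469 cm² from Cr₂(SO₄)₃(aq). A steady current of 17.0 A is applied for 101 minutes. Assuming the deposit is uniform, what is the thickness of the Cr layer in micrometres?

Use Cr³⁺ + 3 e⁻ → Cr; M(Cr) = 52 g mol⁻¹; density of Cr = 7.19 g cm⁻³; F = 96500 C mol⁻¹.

Q = I·t = 17.00 × 6060.0 = 103000 C; n(e⁻) = 1.068 mol.
n(Cr) = n(e⁻)/3 = 0.3559 mol, so m = 0.3559 × 52 = 18.50 g.
Volume = m/ρ = 18.50 / 7.19 = 2.574 cm³.
Thickness = V/A = 2.574 / 469 = 0.00549 cm = 54.9 μm.

54.9 μm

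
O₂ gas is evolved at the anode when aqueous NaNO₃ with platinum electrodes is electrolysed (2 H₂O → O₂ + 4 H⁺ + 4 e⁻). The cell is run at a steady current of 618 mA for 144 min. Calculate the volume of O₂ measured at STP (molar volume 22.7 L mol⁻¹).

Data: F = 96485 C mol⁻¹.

0.314 L

Q = I·t = 0.6180 A × 8640.0 s = 5340 C.
n(e⁻) = Q/F = 5340 / 96485 = 0.05534 mol.
4 electrons are transferred per O₂ molecule, so n(O₂) = 0.05534 / 4 = 0.01384 mol.
V = n × V_m = 0.01384 × 22.7 = 0.314 L.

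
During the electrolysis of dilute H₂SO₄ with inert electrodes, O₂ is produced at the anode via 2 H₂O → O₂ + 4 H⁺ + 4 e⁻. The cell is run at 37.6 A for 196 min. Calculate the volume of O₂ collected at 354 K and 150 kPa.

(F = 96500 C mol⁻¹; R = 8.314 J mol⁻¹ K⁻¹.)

22.5 L

Q = I·t = 37.60 A × 11760 s = 442200 C.
n(e⁻) = Q/F = 442200 / 96500 = 4.582 mol.
4 electrons are transferred per O₂ molecule, so n(O₂) = 4.582 / 4 = 1.146 mol.
V = nRT/P = (1.146 × 8.314 × 354) / (150 × 10³ Pa) = 0.0225 m³ = 22.5 L.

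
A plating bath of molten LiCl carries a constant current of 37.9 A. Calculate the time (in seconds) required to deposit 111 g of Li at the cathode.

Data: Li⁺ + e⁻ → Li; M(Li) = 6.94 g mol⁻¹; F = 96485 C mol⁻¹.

40700 s

n(Li) = m/M = 111 / 6.94 = 15.99 mol.
Each Li atom requires 1 electron, so n(e⁻) = 1 × 15.99 = 15.99 mol.
Q = n(e⁻)·F = 15.99 × 96485 = 1543000 C.
t = Q/I = 1543000 / 37.90 A = 40720 s.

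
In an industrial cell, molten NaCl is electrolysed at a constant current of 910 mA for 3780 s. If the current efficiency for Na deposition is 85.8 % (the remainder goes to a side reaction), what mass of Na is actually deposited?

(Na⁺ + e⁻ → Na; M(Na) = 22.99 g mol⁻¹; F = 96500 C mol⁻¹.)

Q = I·t = 0.9100 × 3780.0 = 3440 C.
n(e⁻) = 3440/96500 = 0.03565 mol; theoretically n(Na) = 0.03565/1 = 0.03565 mol, m_theo = 0.8195 g.
At 85.8 % efficiency, m_actual = 0.858 × 0.8195 = 0.703 g.

0.703 g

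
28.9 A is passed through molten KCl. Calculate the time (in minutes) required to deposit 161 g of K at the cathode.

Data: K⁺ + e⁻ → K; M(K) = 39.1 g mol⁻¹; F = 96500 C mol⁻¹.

n(K) = m/M = 161 / 39.1 = 4.118 mol.
Each K atom requires 1 electron, so n(e⁻) = 1 × 4.118 = 4.118 mol.
Q = n(e⁻)·F = 4.118 × 96500 = 397400 C.
t = Q/I = 397400 / 28.90 A = 13750 s = 229 min.

229 min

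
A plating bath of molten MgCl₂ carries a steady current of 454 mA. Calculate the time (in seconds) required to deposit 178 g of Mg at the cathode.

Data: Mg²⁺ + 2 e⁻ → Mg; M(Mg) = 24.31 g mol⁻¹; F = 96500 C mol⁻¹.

3.11 × 10⁶ s

n(Mg) = m/M = 178 / 24.31 = 7.322 mol.
Each Mg atom requires 2 electrons, so n(e⁻) = 2 × 7.322 = 14.64 mol.
Q = n(e⁻)·F = 14.64 × 96500 = 1413000 C.
t = Q/I = 1413000 / 0.4540 A = 3113000 s.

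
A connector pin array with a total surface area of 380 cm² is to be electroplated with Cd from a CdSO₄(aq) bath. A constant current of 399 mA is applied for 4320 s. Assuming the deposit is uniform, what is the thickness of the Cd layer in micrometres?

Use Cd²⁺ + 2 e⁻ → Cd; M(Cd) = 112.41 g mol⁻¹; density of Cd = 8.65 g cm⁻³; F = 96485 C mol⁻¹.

3.05 μm

Q = I·t = 0.3990 × 4320.0 = 1724 C; n(e⁻) = 0.01786 mol.
n(Cd) = n(e⁻)/2 = 0.008932 mol, so m = 0.008932 × 112.41 = 1.004 g.
Volume = m/ρ = 1.004 / 8.65 = 0.1161 cm³.
Thickness = V/A = 0.1161 / 380 = 3.05 × 10⁻⁴ cm = 3.05 μm.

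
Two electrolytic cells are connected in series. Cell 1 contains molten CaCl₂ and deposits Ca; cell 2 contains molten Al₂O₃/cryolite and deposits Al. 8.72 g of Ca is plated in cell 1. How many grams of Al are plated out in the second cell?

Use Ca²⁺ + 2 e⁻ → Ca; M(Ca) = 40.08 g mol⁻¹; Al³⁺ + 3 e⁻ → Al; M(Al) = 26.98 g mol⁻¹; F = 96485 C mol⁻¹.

3.91 g

n(Ca) = 8.72 / 40.08 = 0.2176 mol.
Since Ca²⁺ + 2 e⁻ → Ca, n(e⁻) passed = 2 × 0.2176 = 0.4351 mol.
Cells in series carry the same charge, so the same 0.4351 mol of electrons passes through cell 2.
Al³⁺ + 3 e⁻ → Al, so n(Al) = 0.4351 / 3 = 0.1450 mol.
m(Al) = 0.1450 × 26.98 = 3.91 g.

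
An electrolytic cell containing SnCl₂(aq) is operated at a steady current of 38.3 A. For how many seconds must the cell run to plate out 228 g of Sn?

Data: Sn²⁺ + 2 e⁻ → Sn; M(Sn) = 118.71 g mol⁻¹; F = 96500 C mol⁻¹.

n(Sn) = m/M = 228 / 118.71 = 1.921 mol.
Each Sn atom requires 2 electrons, so n(e⁻) = 2 × 1.921 = 3.841 mol.
Q = n(e⁻)·F = 3.841 × 96500 = 370700 C.
t = Q/I = 370700 / 38.30 A = 9678 s.

9680 s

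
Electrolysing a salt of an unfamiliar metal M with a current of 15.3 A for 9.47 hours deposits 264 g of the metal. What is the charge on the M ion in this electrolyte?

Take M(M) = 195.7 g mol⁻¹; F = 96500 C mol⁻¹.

Q = I·t = 15.30 A × 34092 s = 521600 C, so n(e⁻) = 521600/96500 = 5.405 mol.
n(M) deposited = 264 / 195.7 = 1.349 mol.
Electrons per atom = n(e⁻)/n(M) = 5.405 / 1.349 = 4.01 ≈ 4, so the ion is M⁴⁺.

+4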